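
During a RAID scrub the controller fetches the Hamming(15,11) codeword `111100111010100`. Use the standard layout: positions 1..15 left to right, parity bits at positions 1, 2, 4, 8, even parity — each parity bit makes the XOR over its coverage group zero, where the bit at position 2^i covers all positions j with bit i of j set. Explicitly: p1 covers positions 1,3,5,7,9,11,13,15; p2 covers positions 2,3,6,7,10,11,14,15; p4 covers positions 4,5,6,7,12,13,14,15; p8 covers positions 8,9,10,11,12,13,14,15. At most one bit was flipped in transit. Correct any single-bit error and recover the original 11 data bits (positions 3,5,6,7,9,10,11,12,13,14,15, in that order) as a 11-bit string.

s1: b1⊕b3⊕b5⊕b7⊕b9⊕b11⊕b13⊕b15 = 1⊕1⊕0⊕1⊕1⊕1⊕1⊕0 = 0
s2: b2⊕b3⊕b6⊕b7⊕b10⊕b11⊕b14⊕b15 = 1⊕1⊕0⊕1⊕0⊕1⊕0⊕0 = 0
s4: b4⊕b5⊕b6⊕b7⊕b12⊕b13⊕b14⊕b15 = 1⊕0⊕0⊕1⊕0⊕1⊕0⊕0 = 1
s8: b8⊕b9⊕b10⊕b11⊕b12⊕b13⊕b14⊕b15 = 1⊕1⊕0⊕1⊕0⊕1⊕0⊕0 = 0
Syndrome (s8...s1) = 0100 → position 4.
Flip bit 4: corrected codeword = 111000111010100
Data bits at positions 3,5,6,7,9,10,11,12,13,14,15: 10011010100

10011010100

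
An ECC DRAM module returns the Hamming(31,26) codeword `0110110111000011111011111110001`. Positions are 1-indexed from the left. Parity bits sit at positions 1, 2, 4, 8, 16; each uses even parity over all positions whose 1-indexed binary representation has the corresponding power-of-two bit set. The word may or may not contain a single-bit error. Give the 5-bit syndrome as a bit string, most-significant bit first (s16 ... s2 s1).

01101

s1: b1⊕b3⊕b5⊕b7⊕b9⊕b11⊕b13⊕b15⊕b17⊕b19⊕b21⊕b23⊕b25⊕b27⊕b29⊕b31 = 0⊕1⊕1⊕0⊕1⊕0⊕0⊕1⊕1⊕1⊕1⊕1⊕1⊕1⊕0⊕1 = 1
s2: b2⊕b3⊕b6⊕b7⊕b10⊕b11⊕b14⊕b15⊕b18⊕b19⊕b22⊕b23⊕b26⊕b27⊕b30⊕b31 = 1⊕1⊕1⊕0⊕1⊕0⊕0⊕1⊕1⊕1⊕1⊕1⊕1⊕1⊕0⊕1 = 0
s4: b4⊕b5⊕b6⊕b7⊕b12⊕b13⊕b14⊕b15⊕b20⊕b21⊕b22⊕b23⊕b28⊕b29⊕b30⊕b31 = 0⊕1⊕1⊕0⊕0⊕0⊕0⊕1⊕0⊕1⊕1⊕1⊕0⊕0⊕0⊕1 = 1
s8: b8⊕b9⊕b10⊕b11⊕b12⊕b13⊕b14⊕b15⊕b24⊕b25⊕b26⊕b27⊕b28⊕b29⊕b30⊕b31 = 1⊕1⊕1⊕0⊕0⊕0⊕0⊕1⊕1⊕1⊕1⊕1⊕0⊕0⊕0⊕1 = 1
s16: b16⊕b17⊕b18⊕b19⊕b20⊕b21⊕b22⊕b23⊕b24⊕b25⊕b26⊕b27⊕b28⊕b29⊕b30⊕b31 = 1⊕1⊕1⊕1⊕0⊕1⊕1⊕1⊕1⊕1⊕1⊕1⊕0⊕0⊕0⊕1 = 0
Syndrome (s16...s1) = 01101 → position 13.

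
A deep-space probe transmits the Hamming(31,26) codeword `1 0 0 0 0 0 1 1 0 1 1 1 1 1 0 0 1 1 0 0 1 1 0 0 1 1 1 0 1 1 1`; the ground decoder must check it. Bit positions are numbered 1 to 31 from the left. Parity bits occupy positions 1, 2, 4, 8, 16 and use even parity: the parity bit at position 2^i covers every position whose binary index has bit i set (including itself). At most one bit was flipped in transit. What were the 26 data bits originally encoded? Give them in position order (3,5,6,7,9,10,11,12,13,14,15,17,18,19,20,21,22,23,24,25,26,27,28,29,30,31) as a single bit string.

s1: b1⊕b3⊕b5⊕b7⊕b9⊕b11⊕b13⊕b15⊕b17⊕b19⊕b21⊕b23⊕b25⊕b27⊕b29⊕b31 = 1⊕0⊕0⊕1⊕0⊕1⊕1⊕0⊕1⊕0⊕1⊕0⊕1⊕1⊕1⊕1 = 0
s2: b2⊕b3⊕b6⊕b7⊕b10⊕b11⊕b14⊕b15⊕b18⊕b19⊕b22⊕b23⊕b26⊕b27⊕b30⊕b31 = 0⊕0⊕0⊕1⊕1⊕1⊕1⊕0⊕1⊕0⊕1⊕0⊕1⊕1⊕1⊕1 = 0
s4: b4⊕b5⊕b6⊕b7⊕b12⊕b13⊕b14⊕b15⊕b20⊕b21⊕b22⊕b23⊕b28⊕b29⊕b30⊕b31 = 0⊕0⊕0⊕1⊕1⊕1⊕1⊕0⊕0⊕1⊕1⊕0⊕0⊕1⊕1⊕1 = 1
s8: b8⊕b9⊕b10⊕b11⊕b12⊕b13⊕b14⊕b15⊕b24⊕b25⊕b26⊕b27⊕b28⊕b29⊕b30⊕b31 = 1⊕0⊕1⊕1⊕1⊕1⊕1⊕0⊕0⊕1⊕1⊕1⊕0⊕1⊕1⊕1 = 0
s16: b16⊕b17⊕b18⊕b19⊕b20⊕b21⊕b22⊕b23⊕b24⊕b25⊕b26⊕b27⊕b28⊕b29⊕b30⊕b31 = 0⊕1⊕1⊕0⊕0⊕1⊕1⊕0⊕0⊕1⊕1⊕1⊕0⊕1⊕1⊕1 = 0
Syndrome (s16...s1) = 00100 → position 4.
Flip bit 4: corrected codeword = 1001001101111100110011001110111
Data bits at positions 3,5,6,7,9,10,11,12,13,14,15,17,18,19,20,21,22,23,24,25,26,27,28,29,30,31: 00010111110110011001110111

00010111110110011001110111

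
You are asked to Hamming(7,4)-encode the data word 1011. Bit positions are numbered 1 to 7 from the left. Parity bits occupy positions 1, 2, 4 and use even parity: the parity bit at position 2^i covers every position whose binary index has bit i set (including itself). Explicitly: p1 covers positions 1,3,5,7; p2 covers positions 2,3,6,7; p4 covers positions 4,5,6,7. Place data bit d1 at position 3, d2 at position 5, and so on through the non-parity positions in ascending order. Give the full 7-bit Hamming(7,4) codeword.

Place data bits at non-power-of-two positions: b3=1, b5=0, b6=1, b7=1.
p1 = XOR of data positions {3,5,7} = 1⊕0⊕1 = 0
p2 = XOR of data positions {3,6,7} = 1⊕1⊕1 = 1
p4 = XOR of data positions {5,6,7} = 0⊕1⊕1 = 0
Codeword b1..b7 = 0110011

0110011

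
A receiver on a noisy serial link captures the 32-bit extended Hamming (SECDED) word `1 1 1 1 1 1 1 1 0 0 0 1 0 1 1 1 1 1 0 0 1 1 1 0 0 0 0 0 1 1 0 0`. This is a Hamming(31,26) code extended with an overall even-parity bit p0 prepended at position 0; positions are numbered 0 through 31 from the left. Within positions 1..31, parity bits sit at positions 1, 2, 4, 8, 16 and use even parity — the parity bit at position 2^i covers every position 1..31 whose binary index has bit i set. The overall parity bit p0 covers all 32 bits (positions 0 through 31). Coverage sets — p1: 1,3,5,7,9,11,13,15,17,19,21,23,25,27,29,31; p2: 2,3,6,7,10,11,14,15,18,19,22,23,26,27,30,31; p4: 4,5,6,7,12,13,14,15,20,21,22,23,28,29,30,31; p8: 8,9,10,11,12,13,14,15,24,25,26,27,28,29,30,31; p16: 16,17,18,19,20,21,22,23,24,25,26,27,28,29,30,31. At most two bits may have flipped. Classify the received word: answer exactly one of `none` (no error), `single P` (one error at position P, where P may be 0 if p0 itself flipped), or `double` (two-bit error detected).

s1: b1⊕b3⊕b5⊕b7⊕b9⊕b11⊕b13⊕b15⊕b17⊕b19⊕b21⊕b23⊕b25⊕b27⊕b29⊕b31 = 1⊕1⊕1⊕1⊕0⊕1⊕1⊕1⊕1⊕0⊕1⊕0⊕0⊕0⊕1⊕0 = 0
s2: b2⊕b3⊕b6⊕b7⊕b10⊕b11⊕b14⊕b15⊕b18⊕b19⊕b22⊕b23⊕b26⊕b27⊕b30⊕b31 = 1⊕1⊕1⊕1⊕0⊕1⊕1⊕1⊕0⊕0⊕1⊕0⊕0⊕0⊕0⊕0 = 0
s4: b4⊕b5⊕b6⊕b7⊕b12⊕b13⊕b14⊕b15⊕b20⊕b21⊕b22⊕b23⊕b28⊕b29⊕b30⊕b31 = 1⊕1⊕1⊕1⊕0⊕1⊕1⊕1⊕1⊕1⊕1⊕0⊕1⊕1⊕0⊕0 = 0
s8: b8⊕b9⊕b10⊕b11⊕b12⊕b13⊕b14⊕b15⊕b24⊕b25⊕b26⊕b27⊕b28⊕b29⊕b30⊕b31 = 0⊕0⊕0⊕1⊕0⊕1⊕1⊕1⊕0⊕0⊕0⊕0⊕1⊕1⊕0⊕0 = 0
s16: b16⊕b17⊕b18⊕b19⊕b20⊕b21⊕b22⊕b23⊕b24⊕b25⊕b26⊕b27⊕b28⊕b29⊕b30⊕b31 = 1⊕1⊕0⊕0⊕1⊕1⊕1⊕0⊕0⊕0⊕0⊕0⊕1⊕1⊕0⊕0 = 1
Syndrome (s16...s1) = 10000 → position 16.
Overall parity (XOR of all 32 bits, including p0): 1⊕1⊕1⊕1⊕1⊕1⊕1⊕1⊕0⊕0⊕0⊕1⊕0⊕1⊕1⊕1⊕1⊕1⊕0⊕0⊕1⊕1⊕1⊕0⊕0⊕0⊕0⊕0⊕1⊕1⊕0⊕0 = 1
Overall=1, syndrome position=16 → single-bit error at position 16.

single 16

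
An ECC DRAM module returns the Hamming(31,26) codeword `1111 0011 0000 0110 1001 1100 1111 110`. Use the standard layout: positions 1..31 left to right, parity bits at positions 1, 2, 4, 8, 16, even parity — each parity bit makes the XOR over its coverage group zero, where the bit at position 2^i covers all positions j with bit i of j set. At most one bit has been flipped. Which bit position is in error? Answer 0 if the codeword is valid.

11

s1: b1⊕b3⊕b5⊕b7⊕b9⊕b11⊕b13⊕b15⊕b17⊕b19⊕b21⊕b23⊕b25⊕b27⊕b29⊕b31 = 1⊕1⊕0⊕1⊕0⊕0⊕0⊕1⊕1⊕0⊕1⊕0⊕1⊕1⊕1⊕0 = 1
s2: b2⊕b3⊕b6⊕b7⊕b10⊕b11⊕b14⊕b15⊕b18⊕b19⊕b22⊕b23⊕b26⊕b27⊕b30⊕b31 = 1⊕1⊕0⊕1⊕0⊕0⊕1⊕1⊕0⊕0⊕1⊕0⊕1⊕1⊕1⊕0 = 1
s4: b4⊕b5⊕b6⊕b7⊕b12⊕b13⊕b14⊕b15⊕b20⊕b21⊕b22⊕b23⊕b28⊕b29⊕b30⊕b31 = 1⊕0⊕0⊕1⊕0⊕0⊕1⊕1⊕1⊕1⊕1⊕0⊕1⊕1⊕1⊕0 = 0
s8: b8⊕b9⊕b10⊕b11⊕b12⊕b13⊕b14⊕b15⊕b24⊕b25⊕b26⊕b27⊕b28⊕b29⊕b30⊕b31 = 1⊕0⊕0⊕0⊕0⊕0⊕1⊕1⊕0⊕1⊕1⊕1⊕1⊕1⊕1⊕0 = 1
s16: b16⊕b17⊕b18⊕b19⊕b20⊕b21⊕b22⊕b23⊕b24⊕b25⊕b26⊕b27⊕b28⊕b29⊕b30⊕b31 = 0⊕1⊕0⊕0⊕1⊕1⊕1⊕0⊕0⊕1⊕1⊕1⊕1⊕1⊕1⊕0 = 0
Syndrome (s16...s1) = 01011 → position 11.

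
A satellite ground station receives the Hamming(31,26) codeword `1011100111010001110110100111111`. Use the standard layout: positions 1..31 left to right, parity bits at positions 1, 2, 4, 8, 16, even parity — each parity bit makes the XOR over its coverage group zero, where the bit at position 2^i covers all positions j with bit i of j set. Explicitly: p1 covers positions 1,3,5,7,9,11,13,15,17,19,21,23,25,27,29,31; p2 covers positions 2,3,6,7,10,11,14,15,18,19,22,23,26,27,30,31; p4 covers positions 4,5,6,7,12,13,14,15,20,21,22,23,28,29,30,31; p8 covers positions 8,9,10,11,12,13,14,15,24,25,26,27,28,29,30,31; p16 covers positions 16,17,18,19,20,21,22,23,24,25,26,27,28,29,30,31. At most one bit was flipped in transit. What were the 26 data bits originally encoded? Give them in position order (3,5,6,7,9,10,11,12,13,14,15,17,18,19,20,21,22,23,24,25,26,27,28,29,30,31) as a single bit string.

s1: b1⊕b3⊕b5⊕b7⊕b9⊕b11⊕b13⊕b15⊕b17⊕b19⊕b21⊕b23⊕b25⊕b27⊕b29⊕b31 = 1⊕1⊕1⊕0⊕1⊕0⊕0⊕0⊕1⊕0⊕1⊕1⊕0⊕1⊕1⊕1 = 0
s2: b2⊕b3⊕b6⊕b7⊕b10⊕b11⊕b14⊕b15⊕b18⊕b19⊕b22⊕b23⊕b26⊕b27⊕b30⊕b31 = 0⊕1⊕0⊕0⊕1⊕0⊕0⊕0⊕1⊕0⊕0⊕1⊕1⊕1⊕1⊕1 = 0
s4: b4⊕b5⊕b6⊕b7⊕b12⊕b13⊕b14⊕b15⊕b20⊕b21⊕b22⊕b23⊕b28⊕b29⊕b30⊕b31 = 1⊕1⊕0⊕0⊕1⊕0⊕0⊕0⊕1⊕1⊕0⊕1⊕1⊕1⊕1⊕1 = 0
s8: b8⊕b9⊕b10⊕b11⊕b12⊕b13⊕b14⊕b15⊕b24⊕b25⊕b26⊕b27⊕b28⊕b29⊕b30⊕b31 = 1⊕1⊕1⊕0⊕1⊕0⊕0⊕0⊕0⊕0⊕1⊕1⊕1⊕1⊕1⊕1 = 0
s16: b16⊕b17⊕b18⊕b19⊕b20⊕b21⊕b22⊕b23⊕b24⊕b25⊕b26⊕b27⊕b28⊕b29⊕b30⊕b31 = 1⊕1⊕1⊕0⊕1⊕1⊕0⊕1⊕0⊕0⊕1⊕1⊕1⊕1⊕1⊕1 = 0
Syndrome (s16...s1) = 00000 → position 0 (no error).
No correction needed.
Data bits at positions 3,5,6,7,9,10,11,12,13,14,15,17,18,19,20,21,22,23,24,25,26,27,28,29,30,31: 11001101000110110100111111

11001101000110110100111111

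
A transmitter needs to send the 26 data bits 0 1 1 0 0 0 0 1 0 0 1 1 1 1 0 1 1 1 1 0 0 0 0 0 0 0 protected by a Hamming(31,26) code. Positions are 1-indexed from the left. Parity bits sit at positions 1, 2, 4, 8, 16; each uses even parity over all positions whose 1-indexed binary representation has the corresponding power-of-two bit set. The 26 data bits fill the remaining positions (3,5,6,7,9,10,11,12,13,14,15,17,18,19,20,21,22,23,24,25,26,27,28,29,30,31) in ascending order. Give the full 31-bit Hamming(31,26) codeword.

Place data bits at non-power-of-two positions: b3=0, b5=1, b6=1, b7=0, b9=0, b10=0, b11=0, b12=1, b13=0, b14=0, b15=1, b17=1, b18=1, b19=1, b20=0, b21=1, b22=1, b23=1, b24=1, b25=0, b26=0, b27=0, b28=0, b29=0, b30=0, b31=0.
p1 = XOR of data positions {3,5,7,9,11,13,15,17,19,21,23,25,27,29,31} = 0⊕1⊕0⊕0⊕0⊕0⊕1⊕1⊕1⊕1⊕1⊕0⊕0⊕0⊕0 = 0
p2 = XOR of data positions {3,6,7,10,11,14,15,18,19,22,23,26,27,30,31} = 0⊕1⊕0⊕0⊕0⊕0⊕1⊕1⊕1⊕1⊕1⊕0⊕0⊕0⊕0 = 0
p4 = XOR of data positions {5,6,7,12,13,14,15,20,21,22,23,28,29,30,31} = 1⊕1⊕0⊕1⊕0⊕0⊕1⊕0⊕1⊕1⊕1⊕0⊕0⊕0⊕0 = 1
p8 = XOR of data positions {9,10,11,12,13,14,15,24,25,26,27,28,29,30,31} = 0⊕0⊕0⊕1⊕0⊕0⊕1⊕1⊕0⊕0⊕0⊕0⊕0⊕0⊕0 = 1
p16 = XOR of data positions {17,18,19,20,21,22,23,24,25,26,27,28,29,30,31} = 1⊕1⊕1⊕0⊕1⊕1⊕1⊕1⊕0⊕0⊕0⊕0⊕0⊕0⊕0 = 1
Codeword b1..b31 = 0001110100010011111011110000000

0001110100010011111011110000000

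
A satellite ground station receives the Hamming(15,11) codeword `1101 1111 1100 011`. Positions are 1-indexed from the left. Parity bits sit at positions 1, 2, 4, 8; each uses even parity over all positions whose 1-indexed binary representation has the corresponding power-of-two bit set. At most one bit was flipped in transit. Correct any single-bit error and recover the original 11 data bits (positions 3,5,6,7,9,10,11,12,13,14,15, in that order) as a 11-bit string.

01110100011

s1: b1⊕b3⊕b5⊕b7⊕b9⊕b11⊕b13⊕b15 = 1⊕0⊕1⊕1⊕1⊕0⊕0⊕1 = 1
s2: b2⊕b3⊕b6⊕b7⊕b10⊕b11⊕b14⊕b15 = 1⊕0⊕1⊕1⊕1⊕0⊕1⊕1 = 0
s4: b4⊕b5⊕b6⊕b7⊕b12⊕b13⊕b14⊕b15 = 1⊕1⊕1⊕1⊕0⊕0⊕1⊕1 = 0
s8: b8⊕b9⊕b10⊕b11⊕b12⊕b13⊕b14⊕b15 = 1⊕1⊕1⊕0⊕0⊕0⊕1⊕1 = 1
Syndrome (s8...s1) = 1001 → position 9.
Flip bit 9: corrected codeword = 110111110100011
Data bits at positions 3,5,6,7,9,10,11,12,13,14,15: 01110100011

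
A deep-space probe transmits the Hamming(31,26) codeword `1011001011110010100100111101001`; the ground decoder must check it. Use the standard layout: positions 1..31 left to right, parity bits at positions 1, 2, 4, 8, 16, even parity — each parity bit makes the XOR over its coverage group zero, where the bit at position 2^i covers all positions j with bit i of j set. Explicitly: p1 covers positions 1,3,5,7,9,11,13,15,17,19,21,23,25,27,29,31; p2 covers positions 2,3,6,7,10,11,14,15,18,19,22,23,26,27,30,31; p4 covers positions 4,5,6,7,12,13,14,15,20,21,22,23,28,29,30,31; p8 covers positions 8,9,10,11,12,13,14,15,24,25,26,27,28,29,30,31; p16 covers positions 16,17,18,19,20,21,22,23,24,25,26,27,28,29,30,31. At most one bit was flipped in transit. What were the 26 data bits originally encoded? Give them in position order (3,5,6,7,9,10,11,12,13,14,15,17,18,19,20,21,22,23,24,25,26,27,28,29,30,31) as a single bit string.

10011111001100100111101001

s1: b1⊕b3⊕b5⊕b7⊕b9⊕b11⊕b13⊕b15⊕b17⊕b19⊕b21⊕b23⊕b25⊕b27⊕b29⊕b31 = 1⊕1⊕0⊕1⊕1⊕1⊕0⊕1⊕1⊕0⊕0⊕1⊕1⊕0⊕0⊕1 = 0
s2: b2⊕b3⊕b6⊕b7⊕b10⊕b11⊕b14⊕b15⊕b18⊕b19⊕b22⊕b23⊕b26⊕b27⊕b30⊕b31 = 0⊕1⊕0⊕1⊕1⊕1⊕0⊕1⊕0⊕0⊕0⊕1⊕1⊕0⊕0⊕1 = 0
s4: b4⊕b5⊕b6⊕b7⊕b12⊕b13⊕b14⊕b15⊕b20⊕b21⊕b22⊕b23⊕b28⊕b29⊕b30⊕b31 = 1⊕0⊕0⊕1⊕1⊕0⊕0⊕1⊕1⊕0⊕0⊕1⊕1⊕0⊕0⊕1 = 0
s8: b8⊕b9⊕b10⊕b11⊕b12⊕b13⊕b14⊕b15⊕b24⊕b25⊕b26⊕b27⊕b28⊕b29⊕b30⊕b31 = 0⊕1⊕1⊕1⊕1⊕0⊕0⊕1⊕1⊕1⊕1⊕0⊕1⊕0⊕0⊕1 = 0
s16: b16⊕b17⊕b18⊕b19⊕b20⊕b21⊕b22⊕b23⊕b24⊕b25⊕b26⊕b27⊕b28⊕b29⊕b30⊕b31 = 0⊕1⊕0⊕0⊕1⊕0⊕0⊕1⊕1⊕1⊕1⊕0⊕1⊕0⊕0⊕1 = 0
Syndrome (s16...s1) = 00000 → position 0 (no error).
No correction needed.
Data bits at positions 3,5,6,7,9,10,11,12,13,14,15,17,18,19,20,21,22,23,24,25,26,27,28,29,30,31: 10011111001100100111101001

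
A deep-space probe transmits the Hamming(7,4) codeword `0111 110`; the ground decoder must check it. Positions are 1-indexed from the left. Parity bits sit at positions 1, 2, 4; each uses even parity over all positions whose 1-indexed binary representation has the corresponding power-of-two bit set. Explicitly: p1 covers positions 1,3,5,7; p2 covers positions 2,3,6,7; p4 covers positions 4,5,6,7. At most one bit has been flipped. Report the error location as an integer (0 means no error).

s1: b1⊕b3⊕b5⊕b7 = 0⊕1⊕1⊕0 = 0
s2: b2⊕b3⊕b6⊕b7 = 1⊕1⊕1⊕0 = 1
s4: b4⊕b5⊕b6⊕b7 = 1⊕1⊕1⊕0 = 1
Syndrome (s4...s1) = 110 → position 6.

6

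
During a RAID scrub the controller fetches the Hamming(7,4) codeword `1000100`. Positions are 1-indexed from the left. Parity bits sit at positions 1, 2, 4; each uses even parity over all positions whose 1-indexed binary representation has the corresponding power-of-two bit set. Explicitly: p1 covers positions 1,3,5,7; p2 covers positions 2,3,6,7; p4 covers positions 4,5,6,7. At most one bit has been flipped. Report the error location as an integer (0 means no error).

4

s1: b1⊕b3⊕b5⊕b7 = 1⊕0⊕1⊕0 = 0
s2: b2⊕b3⊕b6⊕b7 = 0⊕0⊕0⊕0 = 0
s4: b4⊕b5⊕b6⊕b7 = 0⊕1⊕0⊕0 = 1
Syndrome (s4...s1) = 100 → position 4.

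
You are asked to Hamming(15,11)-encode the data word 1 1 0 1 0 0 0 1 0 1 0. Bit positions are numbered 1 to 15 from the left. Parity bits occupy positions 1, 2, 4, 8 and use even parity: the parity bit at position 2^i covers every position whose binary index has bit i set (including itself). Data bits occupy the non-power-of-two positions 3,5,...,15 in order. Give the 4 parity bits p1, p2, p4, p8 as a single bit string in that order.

Place data bits at non-power-of-two positions: b3=1, b5=1, b6=0, b7=1, b9=0, b10=0, b11=0, b12=1, b13=0, b14=1, b15=0.
p1 = XOR of data positions {3,5,7,9,11,13,15} = 1⊕1⊕1⊕0⊕0⊕0⊕0 = 1
p2 = XOR of data positions {3,6,7,10,11,14,15} = 1⊕0⊕1⊕0⊕0⊕1⊕0 = 1
p4 = XOR of data positions {5,6,7,12,13,14,15} = 1⊕0⊕1⊕1⊕0⊕1⊕0 = 0
p8 = XOR of data positions {9,10,11,12,13,14,15} = 0⊕0⊕0⊕1⊕0⊕1⊕0 = 0
Parity bits p1,p2,p4,p8 = 1100

1100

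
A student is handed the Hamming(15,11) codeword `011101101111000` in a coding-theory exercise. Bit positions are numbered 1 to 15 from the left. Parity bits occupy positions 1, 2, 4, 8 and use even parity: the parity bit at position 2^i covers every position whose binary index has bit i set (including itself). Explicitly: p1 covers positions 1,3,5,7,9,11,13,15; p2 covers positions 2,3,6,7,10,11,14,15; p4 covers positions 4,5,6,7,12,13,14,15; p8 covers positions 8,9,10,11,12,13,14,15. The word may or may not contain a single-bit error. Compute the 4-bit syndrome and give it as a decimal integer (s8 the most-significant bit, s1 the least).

0

s1: b1⊕b3⊕b5⊕b7⊕b9⊕b11⊕b13⊕b15 = 0⊕1⊕0⊕1⊕1⊕1⊕0⊕0 = 0
s2: b2⊕b3⊕b6⊕b7⊕b10⊕b11⊕b14⊕b15 = 1⊕1⊕1⊕1⊕1⊕1⊕0⊕0 = 0
s4: b4⊕b5⊕b6⊕b7⊕b12⊕b13⊕b14⊕b15 = 1⊕0⊕1⊕1⊕1⊕0⊕0⊕0 = 0
s8: b8⊕b9⊕b10⊕b11⊕b12⊕b13⊕b14⊕b15 = 0⊕1⊕1⊕1⊕1⊕0⊕0⊕0 = 0
Syndrome (s8...s1) = 0000 → position 0 (no error).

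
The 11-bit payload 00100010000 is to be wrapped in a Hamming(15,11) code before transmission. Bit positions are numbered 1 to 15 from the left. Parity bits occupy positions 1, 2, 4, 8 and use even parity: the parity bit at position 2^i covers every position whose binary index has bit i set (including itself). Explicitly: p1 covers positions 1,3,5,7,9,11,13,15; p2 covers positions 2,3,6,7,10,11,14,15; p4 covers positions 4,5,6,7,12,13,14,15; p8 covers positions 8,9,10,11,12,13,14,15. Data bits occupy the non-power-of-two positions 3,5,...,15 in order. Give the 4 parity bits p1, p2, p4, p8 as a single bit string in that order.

Place data bits at non-power-of-two positions: b3=0, b5=0, b6=1, b7=0, b9=0, b10=0, b11=1, b12=0, b13=0, b14=0, b15=0.
p1 = XOR of data positions {3,5,7,9,11,13,15} = 0⊕0⊕0⊕0⊕1⊕0⊕0 = 1
p2 = XOR of data positions {3,6,7,10,11,14,15} = 0⊕1⊕0⊕0⊕1⊕0⊕0 = 0
p4 = XOR of data positions {5,6,7,12,13,14,15} = 0⊕1⊕0⊕0⊕0⊕0⊕0 = 1
p8 = XOR of data positions {9,10,11,12,13,14,15} = 0⊕0⊕1⊕0⊕0⊕0⊕0 = 1
Parity bits p1,p2,p4,p8 = 1011

1011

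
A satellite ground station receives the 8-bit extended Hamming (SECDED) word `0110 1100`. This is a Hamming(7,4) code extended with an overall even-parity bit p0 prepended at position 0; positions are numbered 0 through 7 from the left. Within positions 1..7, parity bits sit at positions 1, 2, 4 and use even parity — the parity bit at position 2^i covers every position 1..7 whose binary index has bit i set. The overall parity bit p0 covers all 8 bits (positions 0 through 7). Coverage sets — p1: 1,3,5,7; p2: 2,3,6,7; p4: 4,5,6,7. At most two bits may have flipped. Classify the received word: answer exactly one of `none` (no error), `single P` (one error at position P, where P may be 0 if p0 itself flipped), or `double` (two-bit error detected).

double

s1: b1⊕b3⊕b5⊕b7 = 1⊕0⊕1⊕0 = 0
s2: b2⊕b3⊕b6⊕b7 = 1⊕0⊕0⊕0 = 1
s4: b4⊕b5⊕b6⊕b7 = 1⊕1⊕0⊕0 = 0
Syndrome (s4...s1) = 010 → position 2.
Overall parity (XOR of all 8 bits, including p0): 0⊕1⊕1⊕0⊕1⊕1⊕0⊕0 = 0
Overall=0, syndrome position=2 → double-bit error detected (uncorrectable).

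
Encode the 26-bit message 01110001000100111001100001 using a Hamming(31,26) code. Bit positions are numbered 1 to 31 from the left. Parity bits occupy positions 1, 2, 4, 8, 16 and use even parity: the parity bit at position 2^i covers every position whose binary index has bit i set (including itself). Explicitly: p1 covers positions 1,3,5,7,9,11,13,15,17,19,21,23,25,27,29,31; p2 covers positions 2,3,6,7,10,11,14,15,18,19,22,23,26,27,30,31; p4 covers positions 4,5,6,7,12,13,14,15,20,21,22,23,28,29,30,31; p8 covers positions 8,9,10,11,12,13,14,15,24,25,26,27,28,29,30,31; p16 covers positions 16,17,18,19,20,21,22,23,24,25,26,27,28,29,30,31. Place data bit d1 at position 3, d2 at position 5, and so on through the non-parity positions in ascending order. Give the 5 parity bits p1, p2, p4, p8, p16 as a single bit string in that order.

Place data bits at non-power-of-two positions: b3=0, b5=1, b6=1, b7=1, b9=0, b10=0, b11=0, b12=1, b13=0, b14=0, b15=0, b17=1, b18=0, b19=0, b20=1, b21=1, b22=1, b23=0, b24=0, b25=1, b26=1, b27=0, b28=0, b29=0, b30=0, b31=1.
p1 = XOR of data positions {3,5,7,9,11,13,15,17,19,21,23,25,27,29,31} = 0⊕1⊕1⊕0⊕0⊕0⊕0⊕1⊕0⊕1⊕0⊕1⊕0⊕0⊕1 = 0
p2 = XOR of data positions {3,6,7,10,11,14,15,18,19,22,23,26,27,30,31} = 0⊕1⊕1⊕0⊕0⊕0⊕0⊕0⊕0⊕1⊕0⊕1⊕0⊕0⊕1 = 1
p4 = XOR of data positions {5,6,7,12,13,14,15,20,21,22,23,28,29,30,31} = 1⊕1⊕1⊕1⊕0⊕0⊕0⊕1⊕1⊕1⊕0⊕0⊕0⊕0⊕1 = 0
p8 = XOR of data positions {9,10,11,12,13,14,15,24,25,26,27,28,29,30,31} = 0⊕0⊕0⊕1⊕0⊕0⊕0⊕0⊕1⊕1⊕0⊕0⊕0⊕0⊕1 = 0
p16 = XOR of data positions {17,18,19,20,21,22,23,24,25,26,27,28,29,30,31} = 1⊕0⊕0⊕1⊕1⊕1⊕0⊕0⊕1⊕1⊕0⊕0⊕0⊕0⊕1 = 1
Parity bits p1,p2,p4,p8,p16 = 01001

01001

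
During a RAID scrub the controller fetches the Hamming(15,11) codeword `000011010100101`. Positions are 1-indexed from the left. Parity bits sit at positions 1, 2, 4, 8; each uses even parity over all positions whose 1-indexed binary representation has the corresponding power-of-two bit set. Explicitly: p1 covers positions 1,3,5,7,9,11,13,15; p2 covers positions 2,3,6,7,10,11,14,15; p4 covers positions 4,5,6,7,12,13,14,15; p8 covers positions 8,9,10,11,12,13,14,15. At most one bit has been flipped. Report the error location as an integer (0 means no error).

3

s1: b1⊕b3⊕b5⊕b7⊕b9⊕b11⊕b13⊕b15 = 0⊕0⊕1⊕0⊕0⊕0⊕1⊕1 = 1
s2: b2⊕b3⊕b6⊕b7⊕b10⊕b11⊕b14⊕b15 = 0⊕0⊕1⊕0⊕1⊕0⊕0⊕1 = 1
s4: b4⊕b5⊕b6⊕b7⊕b12⊕b13⊕b14⊕b15 = 0⊕1⊕1⊕0⊕0⊕1⊕0⊕1 = 0
s8: b8⊕b9⊕b10⊕b11⊕b12⊕b13⊕b14⊕b15 = 1⊕0⊕1⊕0⊕0⊕1⊕0⊕1 = 0
Syndrome (s8...s1) = 0011 → position 3.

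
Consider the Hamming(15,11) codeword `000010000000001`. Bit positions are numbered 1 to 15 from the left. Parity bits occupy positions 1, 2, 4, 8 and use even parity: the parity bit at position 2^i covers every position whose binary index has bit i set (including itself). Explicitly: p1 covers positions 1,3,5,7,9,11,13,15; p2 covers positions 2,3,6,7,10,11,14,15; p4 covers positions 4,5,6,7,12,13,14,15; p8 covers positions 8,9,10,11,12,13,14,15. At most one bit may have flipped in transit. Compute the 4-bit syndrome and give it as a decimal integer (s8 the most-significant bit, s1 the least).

10

s1: b1⊕b3⊕b5⊕b7⊕b9⊕b11⊕b13⊕b15 = 0⊕0⊕1⊕0⊕0⊕0⊕0⊕1 = 0
s2: b2⊕b3⊕b6⊕b7⊕b10⊕b11⊕b14⊕b15 = 0⊕0⊕0⊕0⊕0⊕0⊕0⊕1 = 1
s4: b4⊕b5⊕b6⊕b7⊕b12⊕b13⊕b14⊕b15 = 0⊕1⊕0⊕0⊕0⊕0⊕0⊕1 = 0
s8: b8⊕b9⊕b10⊕b11⊕b12⊕b13⊕b14⊕b15 = 0⊕0⊕0⊕0⊕0⊕0⊕0⊕1 = 1
Syndrome (s8...s1) = 1010 → position 10.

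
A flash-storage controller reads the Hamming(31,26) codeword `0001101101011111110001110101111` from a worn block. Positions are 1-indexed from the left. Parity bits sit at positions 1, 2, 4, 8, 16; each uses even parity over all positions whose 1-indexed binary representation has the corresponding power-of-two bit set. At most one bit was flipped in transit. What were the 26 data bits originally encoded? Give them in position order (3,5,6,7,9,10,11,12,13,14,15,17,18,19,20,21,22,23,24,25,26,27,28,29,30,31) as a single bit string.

s1: b1⊕b3⊕b5⊕b7⊕b9⊕b11⊕b13⊕b15⊕b17⊕b19⊕b21⊕b23⊕b25⊕b27⊕b29⊕b31 = 0⊕0⊕1⊕1⊕0⊕0⊕1⊕1⊕1⊕0⊕0⊕1⊕0⊕0⊕1⊕1 = 0
s2: b2⊕b3⊕b6⊕b7⊕b10⊕b11⊕b14⊕b15⊕b18⊕b19⊕b22⊕b23⊕b26⊕b27⊕b30⊕b31 = 0⊕0⊕0⊕1⊕1⊕0⊕1⊕1⊕1⊕0⊕1⊕1⊕1⊕0⊕1⊕1 = 0
s4: b4⊕b5⊕b6⊕b7⊕b12⊕b13⊕b14⊕b15⊕b20⊕b21⊕b22⊕b23⊕b28⊕b29⊕b30⊕b31 = 1⊕1⊕0⊕1⊕1⊕1⊕1⊕1⊕0⊕0⊕1⊕1⊕1⊕1⊕1⊕1 = 1
s8: b8⊕b9⊕b10⊕b11⊕b12⊕b13⊕b14⊕b15⊕b24⊕b25⊕b26⊕b27⊕b28⊕b29⊕b30⊕b31 = 1⊕0⊕1⊕0⊕1⊕1⊕1⊕1⊕1⊕0⊕1⊕0⊕1⊕1⊕1⊕1 = 0
s16: b16⊕b17⊕b18⊕b19⊕b20⊕b21⊕b22⊕b23⊕b24⊕b25⊕b26⊕b27⊕b28⊕b29⊕b30⊕b31 = 1⊕1⊕1⊕0⊕0⊕0⊕1⊕1⊕1⊕0⊕1⊕0⊕1⊕1⊕1⊕1 = 1
Syndrome (s16...s1) = 10100 → position 20.
Flip bit 20: corrected codeword = 0001101101011111110101110101111
Data bits at positions 3,5,6,7,9,10,11,12,13,14,15,17,18,19,20,21,22,23,24,25,26,27,28,29,30,31: 01010101111110101110101111

01010101111110101110101111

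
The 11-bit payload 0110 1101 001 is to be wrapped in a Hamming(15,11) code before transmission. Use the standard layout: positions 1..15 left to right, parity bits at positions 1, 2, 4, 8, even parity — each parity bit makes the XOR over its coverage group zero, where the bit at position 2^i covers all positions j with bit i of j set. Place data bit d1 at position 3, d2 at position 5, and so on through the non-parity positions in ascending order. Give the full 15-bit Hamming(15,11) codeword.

Place data bits at non-power-of-two positions: b3=0, b5=1, b6=1, b7=0, b9=1, b10=1, b11=0, b12=1, b13=0, b14=0, b15=1.
p1 = XOR of data positions {3,5,7,9,11,13,15} = 0⊕1⊕0⊕1⊕0⊕0⊕1 = 1
p2 = XOR of data positions {3,6,7,10,11,14,15} = 0⊕1⊕0⊕1⊕0⊕0⊕1 = 1
p4 = XOR of data positions {5,6,7,12,13,14,15} = 1⊕1⊕0⊕1⊕0⊕0⊕1 = 0
p8 = XOR of data positions {9,10,11,12,13,14,15} = 1⊕1⊕0⊕1⊕0⊕0⊕1 = 0
Codeword b1..b15 = 110011001101001

110011001101001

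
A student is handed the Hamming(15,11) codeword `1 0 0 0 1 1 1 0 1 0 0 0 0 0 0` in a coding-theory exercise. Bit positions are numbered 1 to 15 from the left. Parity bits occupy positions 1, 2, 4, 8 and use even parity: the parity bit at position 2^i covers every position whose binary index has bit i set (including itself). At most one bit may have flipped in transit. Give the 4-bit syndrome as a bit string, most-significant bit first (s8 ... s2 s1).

s1: b1⊕b3⊕b5⊕b7⊕b9⊕b11⊕b13⊕b15 = 1⊕0⊕1⊕1⊕1⊕0⊕0⊕0 = 0
s2: b2⊕b3⊕b6⊕b7⊕b10⊕b11⊕b14⊕b15 = 0⊕0⊕1⊕1⊕0⊕0⊕0⊕0 = 0
s4: b4⊕b5⊕b6⊕b7⊕b12⊕b13⊕b14⊕b15 = 0⊕1⊕1⊕1⊕0⊕0⊕0⊕0 = 1
s8: b8⊕b9⊕b10⊕b11⊕b12⊕b13⊕b14⊕b15 = 0⊕1⊕0⊕0⊕0⊕0⊕0⊕0 = 1
Syndrome (s8...s1) = 1100 → position 12.

1100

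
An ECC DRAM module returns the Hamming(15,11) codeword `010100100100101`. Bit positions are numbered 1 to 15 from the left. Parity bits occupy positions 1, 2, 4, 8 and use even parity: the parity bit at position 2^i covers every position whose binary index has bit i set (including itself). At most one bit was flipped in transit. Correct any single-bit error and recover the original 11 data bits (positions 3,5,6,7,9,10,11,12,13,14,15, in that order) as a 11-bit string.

s1: b1⊕b3⊕b5⊕b7⊕b9⊕b11⊕b13⊕b15 = 0⊕0⊕0⊕1⊕0⊕0⊕1⊕1 = 1
s2: b2⊕b3⊕b6⊕b7⊕b10⊕b11⊕b14⊕b15 = 1⊕0⊕0⊕1⊕1⊕0⊕0⊕1 = 0
s4: b4⊕b5⊕b6⊕b7⊕b12⊕b13⊕b14⊕b15 = 1⊕0⊕0⊕1⊕0⊕1⊕0⊕1 = 0
s8: b8⊕b9⊕b10⊕b11⊕b12⊕b13⊕b14⊕b15 = 0⊕0⊕1⊕0⊕0⊕1⊕0⊕1 = 1
Syndrome (s8...s1) = 1001 → position 9.
Flip bit 9: corrected codeword = 010100101100101
Data bits at positions 3,5,6,7,9,10,11,12,13,14,15: 00011100101

00011100101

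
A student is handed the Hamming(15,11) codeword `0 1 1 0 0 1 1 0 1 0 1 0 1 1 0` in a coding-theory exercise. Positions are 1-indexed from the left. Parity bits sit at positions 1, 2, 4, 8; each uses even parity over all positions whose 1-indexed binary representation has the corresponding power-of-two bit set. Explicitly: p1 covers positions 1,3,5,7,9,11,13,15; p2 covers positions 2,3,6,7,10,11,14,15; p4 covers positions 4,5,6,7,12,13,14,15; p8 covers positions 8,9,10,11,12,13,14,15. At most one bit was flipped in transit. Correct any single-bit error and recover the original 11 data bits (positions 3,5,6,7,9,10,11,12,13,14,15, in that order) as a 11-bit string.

10111010110

s1: b1⊕b3⊕b5⊕b7⊕b9⊕b11⊕b13⊕b15 = 0⊕1⊕0⊕1⊕1⊕1⊕1⊕0 = 1
s2: b2⊕b3⊕b6⊕b7⊕b10⊕b11⊕b14⊕b15 = 1⊕1⊕1⊕1⊕0⊕1⊕1⊕0 = 0
s4: b4⊕b5⊕b6⊕b7⊕b12⊕b13⊕b14⊕b15 = 0⊕0⊕1⊕1⊕0⊕1⊕1⊕0 = 0
s8: b8⊕b9⊕b10⊕b11⊕b12⊕b13⊕b14⊕b15 = 0⊕1⊕0⊕1⊕0⊕1⊕1⊕0 = 0
Syndrome (s8...s1) = 0001 → position 1.
Flip bit 1: corrected codeword = 111001101010110
Data bits at positions 3,5,6,7,9,10,11,12,13,14,15: 10111010110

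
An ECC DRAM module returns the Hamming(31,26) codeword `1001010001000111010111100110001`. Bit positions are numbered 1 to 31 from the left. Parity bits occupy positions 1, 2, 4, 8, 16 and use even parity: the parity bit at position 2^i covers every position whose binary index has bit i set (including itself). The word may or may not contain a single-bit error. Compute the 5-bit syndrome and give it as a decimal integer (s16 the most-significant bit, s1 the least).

s1: b1⊕b3⊕b5⊕b7⊕b9⊕b11⊕b13⊕b15⊕b17⊕b19⊕b21⊕b23⊕b25⊕b27⊕b29⊕b31 = 1⊕0⊕0⊕0⊕0⊕0⊕0⊕1⊕0⊕0⊕1⊕1⊕0⊕1⊕0⊕1 = 0
s2: b2⊕b3⊕b6⊕b7⊕b10⊕b11⊕b14⊕b15⊕b18⊕b19⊕b22⊕b23⊕b26⊕b27⊕b30⊕b31 = 0⊕0⊕1⊕0⊕1⊕0⊕1⊕1⊕1⊕0⊕1⊕1⊕1⊕1⊕0⊕1 = 0
s4: b4⊕b5⊕b6⊕b7⊕b12⊕b13⊕b14⊕b15⊕b20⊕b21⊕b22⊕b23⊕b28⊕b29⊕b30⊕b31 = 1⊕0⊕1⊕0⊕0⊕0⊕1⊕1⊕1⊕1⊕1⊕1⊕0⊕0⊕0⊕1 = 1
s8: b8⊕b9⊕b10⊕b11⊕b12⊕b13⊕b14⊕b15⊕b24⊕b25⊕b26⊕b27⊕b28⊕b29⊕b30⊕b31 = 0⊕0⊕1⊕0⊕0⊕0⊕1⊕1⊕0⊕0⊕1⊕1⊕0⊕0⊕0⊕1 = 0
s16: b16⊕b17⊕b18⊕b19⊕b20⊕b21⊕b22⊕b23⊕b24⊕b25⊕b26⊕b27⊕b28⊕b29⊕b30⊕b31 = 1⊕0⊕1⊕0⊕1⊕1⊕1⊕1⊕0⊕0⊕1⊕1⊕0⊕0⊕0⊕1 = 1
Syndrome (s16...s1) = 10100 → position 20.

20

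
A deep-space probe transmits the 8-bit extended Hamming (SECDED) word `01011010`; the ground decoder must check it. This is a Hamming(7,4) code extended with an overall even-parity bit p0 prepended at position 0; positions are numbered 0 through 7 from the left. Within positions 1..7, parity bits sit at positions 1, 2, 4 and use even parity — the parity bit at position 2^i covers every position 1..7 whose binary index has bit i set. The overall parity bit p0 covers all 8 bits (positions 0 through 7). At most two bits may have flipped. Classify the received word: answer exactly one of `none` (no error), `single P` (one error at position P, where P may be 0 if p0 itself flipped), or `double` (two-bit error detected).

none

s1: b1⊕b3⊕b5⊕b7 = 1⊕1⊕0⊕0 = 0
s2: b2⊕b3⊕b6⊕b7 = 0⊕1⊕1⊕0 = 0
s4: b4⊕b5⊕b6⊕b7 = 1⊕0⊕1⊕0 = 0
Syndrome (s4...s1) = 000 → position 0 (no error).
Overall parity (XOR of all 8 bits, including p0): 0⊕1⊕0⊕1⊕1⊕0⊕1⊕0 = 0
Overall=0, syndrome position=0 → no error.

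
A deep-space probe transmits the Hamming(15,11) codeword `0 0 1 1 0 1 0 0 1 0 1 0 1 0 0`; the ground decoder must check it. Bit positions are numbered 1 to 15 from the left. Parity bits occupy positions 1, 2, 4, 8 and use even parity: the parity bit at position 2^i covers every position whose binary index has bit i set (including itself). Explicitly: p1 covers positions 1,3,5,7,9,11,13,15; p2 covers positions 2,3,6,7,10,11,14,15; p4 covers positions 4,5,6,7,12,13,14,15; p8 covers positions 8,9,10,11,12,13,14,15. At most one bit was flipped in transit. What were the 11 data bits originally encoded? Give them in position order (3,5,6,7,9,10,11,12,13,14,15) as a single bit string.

s1: b1⊕b3⊕b5⊕b7⊕b9⊕b11⊕b13⊕b15 = 0⊕1⊕0⊕0⊕1⊕1⊕1⊕0 = 0
s2: b2⊕b3⊕b6⊕b7⊕b10⊕b11⊕b14⊕b15 = 0⊕1⊕1⊕0⊕0⊕1⊕0⊕0 = 1
s4: b4⊕b5⊕b6⊕b7⊕b12⊕b13⊕b14⊕b15 = 1⊕0⊕1⊕0⊕0⊕1⊕0⊕0 = 1
s8: b8⊕b9⊕b10⊕b11⊕b12⊕b13⊕b14⊕b15 = 0⊕1⊕0⊕1⊕0⊕1⊕0⊕0 = 1
Syndrome (s8...s1) = 1110 → position 14.
Flip bit 14: corrected codeword = 001101001010110
Data bits at positions 3,5,6,7,9,10,11,12,13,14,15: 10101010110

10101010110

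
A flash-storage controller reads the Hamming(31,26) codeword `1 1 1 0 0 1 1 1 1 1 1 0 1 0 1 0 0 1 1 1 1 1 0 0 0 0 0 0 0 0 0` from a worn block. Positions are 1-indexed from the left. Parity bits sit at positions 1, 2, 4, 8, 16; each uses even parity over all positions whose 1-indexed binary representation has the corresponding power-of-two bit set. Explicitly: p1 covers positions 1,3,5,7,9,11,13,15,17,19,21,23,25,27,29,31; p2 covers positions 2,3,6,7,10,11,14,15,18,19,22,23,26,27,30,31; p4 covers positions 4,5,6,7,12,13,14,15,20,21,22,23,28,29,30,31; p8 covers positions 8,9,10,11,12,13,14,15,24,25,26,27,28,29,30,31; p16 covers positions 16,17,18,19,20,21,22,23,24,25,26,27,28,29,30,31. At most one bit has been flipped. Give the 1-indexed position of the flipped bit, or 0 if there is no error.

21

s1: b1⊕b3⊕b5⊕b7⊕b9⊕b11⊕b13⊕b15⊕b17⊕b19⊕b21⊕b23⊕b25⊕b27⊕b29⊕b31 = 1⊕1⊕0⊕1⊕1⊕1⊕1⊕1⊕0⊕1⊕1⊕0⊕0⊕0⊕0⊕0 = 1
s2: b2⊕b3⊕b6⊕b7⊕b10⊕b11⊕b14⊕b15⊕b18⊕b19⊕b22⊕b23⊕b26⊕b27⊕b30⊕b31 = 1⊕1⊕1⊕1⊕1⊕1⊕0⊕1⊕1⊕1⊕1⊕0⊕0⊕0⊕0⊕0 = 0
s4: b4⊕b5⊕b6⊕b7⊕b12⊕b13⊕b14⊕b15⊕b20⊕b21⊕b22⊕b23⊕b28⊕b29⊕b30⊕b31 = 0⊕0⊕1⊕1⊕0⊕1⊕0⊕1⊕1⊕1⊕1⊕0⊕0⊕0⊕0⊕0 = 1
s8: b8⊕b9⊕b10⊕b11⊕b12⊕b13⊕b14⊕b15⊕b24⊕b25⊕b26⊕b27⊕b28⊕b29⊕b30⊕b31 = 1⊕1⊕1⊕1⊕0⊕1⊕0⊕1⊕0⊕0⊕0⊕0⊕0⊕0⊕0⊕0 = 0
s16: b16⊕b17⊕b18⊕b19⊕b20⊕b21⊕b22⊕b23⊕b24⊕b25⊕b26⊕b27⊕b28⊕b29⊕b30⊕b31 = 0⊕0⊕1⊕1⊕1⊕1⊕1⊕0⊕0⊕0⊕0⊕0⊕0⊕0⊕0⊕0 = 1
Syndrome (s16...s1) = 10101 → position 21.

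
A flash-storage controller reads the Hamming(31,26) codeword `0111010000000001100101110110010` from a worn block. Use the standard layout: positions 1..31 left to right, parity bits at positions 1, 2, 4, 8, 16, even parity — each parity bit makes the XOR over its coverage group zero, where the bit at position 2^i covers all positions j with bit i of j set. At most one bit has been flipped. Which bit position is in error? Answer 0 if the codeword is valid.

16

s1: b1⊕b3⊕b5⊕b7⊕b9⊕b11⊕b13⊕b15⊕b17⊕b19⊕b21⊕b23⊕b25⊕b27⊕b29⊕b31 = 0⊕1⊕0⊕0⊕0⊕0⊕0⊕0⊕1⊕0⊕0⊕1⊕0⊕1⊕0⊕0 = 0
s2: b2⊕b3⊕b6⊕b7⊕b10⊕b11⊕b14⊕b15⊕b18⊕b19⊕b22⊕b23⊕b26⊕b27⊕b30⊕b31 = 1⊕1⊕1⊕0⊕0⊕0⊕0⊕0⊕0⊕0⊕1⊕1⊕1⊕1⊕1⊕0 = 0
s4: b4⊕b5⊕b6⊕b7⊕b12⊕b13⊕b14⊕b15⊕b20⊕b21⊕b22⊕b23⊕b28⊕b29⊕b30⊕b31 = 1⊕0⊕1⊕0⊕0⊕0⊕0⊕0⊕1⊕0⊕1⊕1⊕0⊕0⊕1⊕0 = 0
s8: b8⊕b9⊕b10⊕b11⊕b12⊕b13⊕b14⊕b15⊕b24⊕b25⊕b26⊕b27⊕b28⊕b29⊕b30⊕b31 = 0⊕0⊕0⊕0⊕0⊕0⊕0⊕0⊕1⊕0⊕1⊕1⊕0⊕0⊕1⊕0 = 0
s16: b16⊕b17⊕b18⊕b19⊕b20⊕b21⊕b22⊕b23⊕b24⊕b25⊕b26⊕b27⊕b28⊕b29⊕b30⊕b31 = 1⊕1⊕0⊕0⊕1⊕0⊕1⊕1⊕1⊕0⊕1⊕1⊕0⊕0⊕1⊕0 = 1
Syndrome (s16...s1) = 10000 → position 16.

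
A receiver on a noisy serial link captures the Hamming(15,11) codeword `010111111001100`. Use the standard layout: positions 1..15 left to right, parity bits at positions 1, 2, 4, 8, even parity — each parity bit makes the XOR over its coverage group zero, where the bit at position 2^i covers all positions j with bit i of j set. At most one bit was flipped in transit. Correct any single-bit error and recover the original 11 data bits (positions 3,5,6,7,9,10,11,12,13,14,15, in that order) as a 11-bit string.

s1: b1⊕b3⊕b5⊕b7⊕b9⊕b11⊕b13⊕b15 = 0⊕0⊕1⊕1⊕1⊕0⊕1⊕0 = 0
s2: b2⊕b3⊕b6⊕b7⊕b10⊕b11⊕b14⊕b15 = 1⊕0⊕1⊕1⊕0⊕0⊕0⊕0 = 1
s4: b4⊕b5⊕b6⊕b7⊕b12⊕b13⊕b14⊕b15 = 1⊕1⊕1⊕1⊕1⊕1⊕0⊕0 = 0
s8: b8⊕b9⊕b10⊕b11⊕b12⊕b13⊕b14⊕b15 = 1⊕1⊕0⊕0⊕1⊕1⊕0⊕0 = 0
Syndrome (s8...s1) = 0010 → position 2.
Flip bit 2: corrected codeword = 000111111001100
Data bits at positions 3,5,6,7,9,10,11,12,13,14,15: 01111001100

01111001100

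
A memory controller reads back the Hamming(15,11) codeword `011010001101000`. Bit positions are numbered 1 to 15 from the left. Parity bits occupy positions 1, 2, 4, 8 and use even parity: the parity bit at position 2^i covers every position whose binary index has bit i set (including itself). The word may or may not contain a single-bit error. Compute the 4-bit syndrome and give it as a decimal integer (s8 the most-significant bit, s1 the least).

s1: b1⊕b3⊕b5⊕b7⊕b9⊕b11⊕b13⊕b15 = 0⊕1⊕1⊕0⊕1⊕0⊕0⊕0 = 1
s2: b2⊕b3⊕b6⊕b7⊕b10⊕b11⊕b14⊕b15 = 1⊕1⊕0⊕0⊕1⊕0⊕0⊕0 = 1
s4: b4⊕b5⊕b6⊕b7⊕b12⊕b13⊕b14⊕b15 = 0⊕1⊕0⊕0⊕1⊕0⊕0⊕0 = 0
s8: b8⊕b9⊕b10⊕b11⊕b12⊕b13⊕b14⊕b15 = 0⊕1⊕1⊕0⊕1⊕0⊕0⊕0 = 1
Syndrome (s8...s1) = 1011 → position 11.

11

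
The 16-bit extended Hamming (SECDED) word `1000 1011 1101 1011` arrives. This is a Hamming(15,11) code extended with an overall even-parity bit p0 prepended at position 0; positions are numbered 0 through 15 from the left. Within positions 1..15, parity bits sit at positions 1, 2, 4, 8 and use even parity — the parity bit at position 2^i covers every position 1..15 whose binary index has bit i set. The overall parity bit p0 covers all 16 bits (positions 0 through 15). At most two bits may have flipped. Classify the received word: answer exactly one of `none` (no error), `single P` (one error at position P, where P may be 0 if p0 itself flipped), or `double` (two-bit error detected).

s1: b1⊕b3⊕b5⊕b7⊕b9⊕b11⊕b13⊕b15 = 0⊕0⊕0⊕1⊕1⊕1⊕0⊕1 = 0
s2: b2⊕b3⊕b6⊕b7⊕b10⊕b11⊕b14⊕b15 = 0⊕0⊕1⊕1⊕0⊕1⊕1⊕1 = 1
s4: b4⊕b5⊕b6⊕b7⊕b12⊕b13⊕b14⊕b15 = 1⊕0⊕1⊕1⊕1⊕0⊕1⊕1 = 0
s8: b8⊕b9⊕b10⊕b11⊕b12⊕b13⊕b14⊕b15 = 1⊕1⊕0⊕1⊕1⊕0⊕1⊕1 = 0
Syndrome (s8...s1) = 0010 → position 2.
Overall parity (XOR of all 16 bits, including p0): 1⊕0⊕0⊕0⊕1⊕0⊕1⊕1⊕1⊕1⊕0⊕1⊕1⊕0⊕1⊕1 = 0
Overall=0, syndrome position=2 → double-bit error detected (uncorrectable).

double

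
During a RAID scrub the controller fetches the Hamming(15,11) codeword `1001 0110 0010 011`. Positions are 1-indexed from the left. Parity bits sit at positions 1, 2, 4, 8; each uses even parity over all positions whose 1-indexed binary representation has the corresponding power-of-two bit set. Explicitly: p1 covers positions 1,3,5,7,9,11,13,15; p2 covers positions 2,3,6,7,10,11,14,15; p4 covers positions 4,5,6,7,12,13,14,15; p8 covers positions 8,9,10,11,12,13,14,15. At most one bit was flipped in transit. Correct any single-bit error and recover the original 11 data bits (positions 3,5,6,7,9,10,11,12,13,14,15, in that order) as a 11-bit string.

00110010001

s1: b1⊕b3⊕b5⊕b7⊕b9⊕b11⊕b13⊕b15 = 1⊕0⊕0⊕1⊕0⊕1⊕0⊕1 = 0
s2: b2⊕b3⊕b6⊕b7⊕b10⊕b11⊕b14⊕b15 = 0⊕0⊕1⊕1⊕0⊕1⊕1⊕1 = 1
s4: b4⊕b5⊕b6⊕b7⊕b12⊕b13⊕b14⊕b15 = 1⊕0⊕1⊕1⊕0⊕0⊕1⊕1 = 1
s8: b8⊕b9⊕b10⊕b11⊕b12⊕b13⊕b14⊕b15 = 0⊕0⊕0⊕1⊕0⊕0⊕1⊕1 = 1
Syndrome (s8...s1) = 1110 → position 14.
Flip bit 14: corrected codeword = 100101100010001
Data bits at positions 3,5,6,7,9,10,11,12,13,14,15: 00110010001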